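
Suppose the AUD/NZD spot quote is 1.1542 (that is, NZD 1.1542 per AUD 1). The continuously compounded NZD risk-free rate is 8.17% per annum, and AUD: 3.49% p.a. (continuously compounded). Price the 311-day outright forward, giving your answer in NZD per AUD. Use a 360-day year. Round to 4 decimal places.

1.2018

T = 311/360 years.
NZD accumulates by e^(0.0817×311/360) = 1.0731301.
Growth of 1 AUD over T: e^(0.0349×311/360) = 1.0306088.
CIP: F = S · (grow NZD)/(grow AUD) = 1.1542 × 1.0731301/1.0306088 = 1.201820 NZD per AUD.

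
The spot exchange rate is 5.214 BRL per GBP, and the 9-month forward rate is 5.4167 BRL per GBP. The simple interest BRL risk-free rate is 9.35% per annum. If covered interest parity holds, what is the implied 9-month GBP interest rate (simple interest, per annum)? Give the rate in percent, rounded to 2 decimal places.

4.01%

T = 9/12 years.
By CIP, F/S equals the BRL-to-GBP growth ratio: 5.4167/5.214 = 1.0388761.
BRL growth factor: 1 + 0.0935×9/12 = 1.070125.
Hence g_GBP = 1.0300795.
r = (1.0300795 − 1)/(9/12) = 0.040106 → 4.01%.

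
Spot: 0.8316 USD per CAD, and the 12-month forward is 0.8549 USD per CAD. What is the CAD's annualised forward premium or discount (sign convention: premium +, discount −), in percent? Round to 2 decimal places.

+2.80%

T = 1 year.
Period premium: (0.8549 − 0.8316)/0.8316 = 0.0280183.
Annualise by dividing by T: 0.0280183 / 1 = 0.028018 → 2.80%.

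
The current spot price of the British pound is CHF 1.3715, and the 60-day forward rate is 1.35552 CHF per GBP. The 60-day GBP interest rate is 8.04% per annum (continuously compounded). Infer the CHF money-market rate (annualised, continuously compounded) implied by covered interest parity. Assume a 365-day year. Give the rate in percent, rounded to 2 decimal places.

T = 60/365 years.
F/S = 1.35552/1.3715 = 0.9883485 = (growth of CHF) / (growth of GBP).
GBP growth factor: e^(0.0804×60/365) = 1.0133042.
Hence g_CHF = 1.0014977.
Take logs: ln 1.0014977 / (60/365) = 0.009104, so 0.91%.

0.91%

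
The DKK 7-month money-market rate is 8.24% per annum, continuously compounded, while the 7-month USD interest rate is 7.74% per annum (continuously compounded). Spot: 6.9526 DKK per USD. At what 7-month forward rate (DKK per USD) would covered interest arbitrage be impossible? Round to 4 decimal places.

6.9729

T = 7/12 years.
DKK growth factor: e^(0.0824×7/12) = 1.0492406.
USD growth factor: e^(0.0774×7/12) = 1.0461848.
Forward (DKK per USD) = 6.9526 × 1.0492406 / 1.0461848 = 6.972908.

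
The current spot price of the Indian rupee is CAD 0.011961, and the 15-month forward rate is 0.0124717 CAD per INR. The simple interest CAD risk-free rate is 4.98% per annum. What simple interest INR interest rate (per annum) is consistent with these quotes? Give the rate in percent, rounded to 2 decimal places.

1.50%

T = 15/12 years.
CIP gives F = S · g_CAD/g_INR, so g_CAD/g_INR = 0.0124717/0.011961 = 1.0426971.
The CAD side grows by 1 + 0.0498×15/12 = 1.062250.
Hence g_INR = 1.0187522.
r = (1.0187522 − 1)/(15/12) = 0.015002 → 1.50%.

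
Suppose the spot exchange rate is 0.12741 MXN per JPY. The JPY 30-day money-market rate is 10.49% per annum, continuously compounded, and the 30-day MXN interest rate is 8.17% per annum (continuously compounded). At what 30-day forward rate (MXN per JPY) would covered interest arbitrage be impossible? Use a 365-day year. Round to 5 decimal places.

0.12717

T = 30/365 years.
Growth of 1 MXN over T: e^(0.0817×30/365) = 1.0067377.
JPY growth factor: e^(0.1049×30/365) = 1.0086592.
So F = 0.12741 × 1.0067377 / 1.0086592 = 0.1271673 (MXN/JPY).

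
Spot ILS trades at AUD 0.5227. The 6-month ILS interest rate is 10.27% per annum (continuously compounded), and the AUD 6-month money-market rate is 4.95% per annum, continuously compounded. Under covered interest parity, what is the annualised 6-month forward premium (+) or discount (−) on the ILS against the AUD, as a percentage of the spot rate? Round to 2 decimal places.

-5.25%

T = 6/12 years.
No-arbitrage forward: 0.5227 × 1.0250588 / 1.0526913 = 0.5089794 AUD/ILS.
Annualised premium = (F − S)/S × (1/T) = (0.5089794 − 0.5227)/0.5227 ÷ (6/12) = -5.25%.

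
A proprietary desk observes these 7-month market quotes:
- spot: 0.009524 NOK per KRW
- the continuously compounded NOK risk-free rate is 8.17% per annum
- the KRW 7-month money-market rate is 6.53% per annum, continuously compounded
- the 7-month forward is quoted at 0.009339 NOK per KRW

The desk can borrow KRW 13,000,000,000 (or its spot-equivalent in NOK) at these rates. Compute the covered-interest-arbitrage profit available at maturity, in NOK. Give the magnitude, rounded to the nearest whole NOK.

T = 7/12 years.
Keep in KRW, deliver into the forward: 13,000,000,000·1.03882645427·0.009339 = NOK 126,120,803.33.
Swap to NOK now, deposit: 13,000,000,000·0.009524·1.04881224991 = NOK 129,855,542.29.
The quoted forward undervalues KRW, so borrow KRW, convert to NOK at spot, deposit the NOK at 8.17%, and buy KRW forward at 0.009339 to cover the loan.
The gap between the two covered legs is NOK 3,734,739.

NOK 3,734,739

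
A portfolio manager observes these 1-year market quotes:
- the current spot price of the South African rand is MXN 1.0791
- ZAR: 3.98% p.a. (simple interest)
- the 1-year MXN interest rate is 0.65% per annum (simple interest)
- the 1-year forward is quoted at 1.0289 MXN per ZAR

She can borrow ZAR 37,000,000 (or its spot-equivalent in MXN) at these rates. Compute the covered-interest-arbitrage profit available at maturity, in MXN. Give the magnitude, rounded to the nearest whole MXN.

T = 1 year.
Route A — deposit ZAR, sell forward: 37,000,000 × 1.039800 × 1.0289 = MXN 39,584,458.14.
Route B — convert at spot, deposit MXN: 37,000,000 × 1.0791 × 1.006500 = MXN 40,186,223.55.
The quoted forward undervalues ZAR, so borrow ZAR, convert to MXN at spot, deposit the MXN at 0.65%, and buy ZAR forward at 1.0289 to cover the loan.
The gap between the two covered legs is MXN 601,765.

MXN 601,765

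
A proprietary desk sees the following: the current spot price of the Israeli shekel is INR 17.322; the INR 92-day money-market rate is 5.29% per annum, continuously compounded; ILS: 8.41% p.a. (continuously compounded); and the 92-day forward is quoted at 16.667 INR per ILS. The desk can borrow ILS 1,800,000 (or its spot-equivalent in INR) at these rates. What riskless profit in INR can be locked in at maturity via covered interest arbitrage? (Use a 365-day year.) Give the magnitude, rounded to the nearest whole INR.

T = 92/365 years.
Invest the ILS and cover forward: 1,800,000 × 1.0214240777 × 16.667 = INR 30,643,335.19.
Convert at spot and invest in INR: 1,800,000 × 17.322 × 1.0134229888 = INR 31,598,123.42.
The quoted forward undervalues ILS, so borrow ILS, convert to INR at spot, deposit the INR at 5.29%, and buy ILS forward at 16.667 to cover the loan.
The gap between the two covered legs is INR 954,788.

INR 954,788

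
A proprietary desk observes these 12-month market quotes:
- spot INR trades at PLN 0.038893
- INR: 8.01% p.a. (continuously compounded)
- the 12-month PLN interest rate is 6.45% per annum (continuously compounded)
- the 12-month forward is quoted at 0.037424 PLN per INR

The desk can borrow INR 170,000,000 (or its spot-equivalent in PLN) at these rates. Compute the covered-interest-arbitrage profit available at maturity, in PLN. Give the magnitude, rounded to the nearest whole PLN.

PLN 159,677

T = 1 year.
Invest the INR and cover forward: 170,000,000 × 1.083395402 × 0.037424 = PLN 6,892,648.22.
Convert at spot and invest in PLN: 170,000,000 × 0.038893 × 1.066625578 = PLN 7,052,325.66.
The quoted forward undervalues INR, so borrow INR, convert to PLN at spot, deposit the PLN at 6.45%, and buy INR forward at 0.037424 to cover the loan.
The gap between the two covered legs is PLN 159,677.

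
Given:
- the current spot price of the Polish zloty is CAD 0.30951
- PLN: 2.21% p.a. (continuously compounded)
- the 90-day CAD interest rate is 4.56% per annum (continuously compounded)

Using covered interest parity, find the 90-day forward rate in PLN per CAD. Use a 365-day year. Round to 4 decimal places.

T = 90/365 years.
Growth of 1 CAD over T: e^(0.0456×90/365) = 1.0113073.
PLN growth factor: e^(0.0221×90/365) = 1.0054642.
Forward (CAD per PLN) = 0.30951 × 1.0113073 / 1.0054642 = 0.3113087.
Invert for PLN per CAD: 1 / 0.3113087 = 3.2122.

3.2122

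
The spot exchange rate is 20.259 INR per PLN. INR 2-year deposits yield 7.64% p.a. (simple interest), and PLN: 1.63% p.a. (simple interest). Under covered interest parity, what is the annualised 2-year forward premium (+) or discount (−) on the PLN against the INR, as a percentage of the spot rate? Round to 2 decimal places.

+5.82%

T = 2 years.
F = S · g_INR/g_PLN = 20.259 × 1.152800/1.032600 = 22.617253.
Annualised premium = (F − S)/S × (1/T) = (22.617253 − 20.259)/20.259 ÷ 2 = 5.82%.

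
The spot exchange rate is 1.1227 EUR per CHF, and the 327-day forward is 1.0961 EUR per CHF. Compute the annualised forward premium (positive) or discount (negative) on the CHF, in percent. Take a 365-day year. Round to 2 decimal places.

T = 327/365 years.
Period premium: (1.0961 − 1.1227)/1.1227 = -0.0236929.
Per annum: -0.0236929 / (327/365) = -0.026446 = -2.64%.

-2.64%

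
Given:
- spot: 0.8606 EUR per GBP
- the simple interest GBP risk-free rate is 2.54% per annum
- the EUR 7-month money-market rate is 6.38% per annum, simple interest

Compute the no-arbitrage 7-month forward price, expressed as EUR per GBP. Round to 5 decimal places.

0.87960

T = 7/12 years.
Growth of 1 EUR over T: 1 + 0.0638×7/12 = 1.0372167.
GBP accumulates by 1 + 0.0254×7/12 = 1.0148167.
So F = 0.8606 × 1.0372167 / 1.0148167 = 0.8795960 (EUR/GBP).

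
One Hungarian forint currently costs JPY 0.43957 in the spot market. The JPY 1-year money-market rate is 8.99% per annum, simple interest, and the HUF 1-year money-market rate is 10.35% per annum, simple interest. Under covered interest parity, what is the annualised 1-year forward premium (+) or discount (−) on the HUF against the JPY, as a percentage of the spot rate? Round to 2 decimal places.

-1.23%

T = 1 year.
No-arbitrage forward: 0.43957 × 1.089900 / 1.103500 = 0.43415255 JPY/HUF.
(F − S)/S ÷ T = (0.43415255 − 0.43957)/0.43957/1 = -0.012324 → -1.23%.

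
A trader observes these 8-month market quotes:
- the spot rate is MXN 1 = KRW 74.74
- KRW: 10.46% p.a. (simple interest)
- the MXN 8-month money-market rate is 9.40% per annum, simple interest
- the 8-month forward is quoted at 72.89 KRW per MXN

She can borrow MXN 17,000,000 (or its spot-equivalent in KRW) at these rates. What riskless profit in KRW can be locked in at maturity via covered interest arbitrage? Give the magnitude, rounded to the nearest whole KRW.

T = 8/12 years.
Route A — deposit MXN, sell forward: 17,000,000 × 1.062666666667 × 72.89 = KRW 1,316,782,146.67.
Route B — convert at spot, deposit KRW: 17,000,000 × 74.74 × 1.069733333333 = KRW 1,359,181,778.67.
The quoted forward undervalues MXN, so borrow MXN, convert to KRW at spot, deposit the KRW at 10.46%, and buy MXN forward at 72.89 to cover the loan.
Arbitrage profit = |1,316,782,146.67 − 1,359,181,778.67| = KRW 42,399,632.

KRW 42,399,632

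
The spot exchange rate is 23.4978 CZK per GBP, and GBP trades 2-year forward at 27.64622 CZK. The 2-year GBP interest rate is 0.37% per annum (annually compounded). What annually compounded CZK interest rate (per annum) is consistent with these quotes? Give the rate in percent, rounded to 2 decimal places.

T = 2 years.
CIP gives F = S · g_CZK/g_GBP, so g_CZK/g_GBP = 27.64622/23.4978 = 1.1765450.
The GBP side grows by (1 + 0.0037)^2 = 1.0074137.
So the CZK growth factor = 1.1852676.
Annualise: 1.1852676^(1/2) − 1 = 0.088700 = 8.87%.

8.87%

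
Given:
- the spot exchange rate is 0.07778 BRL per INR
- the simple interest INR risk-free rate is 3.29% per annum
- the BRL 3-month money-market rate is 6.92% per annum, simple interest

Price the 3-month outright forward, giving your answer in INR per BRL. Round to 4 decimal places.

12.7421

T = 3/12 years.
BRL growth factor: 1 + 0.0692×3/12 = 1.017300.
INR growth factor: 1 + 0.0329×3/12 = 1.008225.
Forward (BRL per INR) = 0.07778 × 1.017300 / 1.008225 = 0.078480095.
Invert for INR per BRL: 1 / 0.078480095 = 12.7421.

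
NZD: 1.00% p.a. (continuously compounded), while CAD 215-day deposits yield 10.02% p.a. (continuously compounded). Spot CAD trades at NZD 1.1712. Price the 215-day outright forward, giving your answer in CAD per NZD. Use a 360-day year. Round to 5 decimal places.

T = 215/360 years.
NZD growth factor: e^(0.0100×215/360) = 1.0059901.
Growth of 1 CAD over T: e^(0.1002×215/360) = 1.0616684.
So F = 1.1712 × 1.0059901 / 1.0616684 = 1.109777 (NZD/CAD).
Quoted the other way: 1/1.109777 = 0.90108 CAD per NZD.

0.90108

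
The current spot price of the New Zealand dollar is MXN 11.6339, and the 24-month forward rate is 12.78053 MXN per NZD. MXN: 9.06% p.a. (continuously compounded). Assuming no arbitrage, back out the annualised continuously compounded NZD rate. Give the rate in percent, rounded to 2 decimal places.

T = 2 years.
F/S = 12.78053/11.6339 = 1.0985594 = (growth of MXN) / (growth of NZD).
The MXN side grows by e^(0.0906×2) = 1.1986549.
So the NZD growth factor = 1.0911152.
Take logs: ln 1.0911152 / 2 = 0.043600, so 4.36%.

4.36%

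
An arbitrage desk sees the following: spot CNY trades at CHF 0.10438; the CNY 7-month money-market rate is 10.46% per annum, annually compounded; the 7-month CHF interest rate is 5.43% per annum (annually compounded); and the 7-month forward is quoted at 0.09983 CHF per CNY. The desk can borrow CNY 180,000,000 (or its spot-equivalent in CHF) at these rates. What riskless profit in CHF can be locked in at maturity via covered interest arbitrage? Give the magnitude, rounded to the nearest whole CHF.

CHF 333,907

T = 7/12 years.
Keep in CNY, deliver into the forward: 180,000,000·1.0597488144·0.09983 = CHF 19,043,050.35.
Swap to CHF now, deposit: 180,000,000·0.10438·1.0313255739 = CHF 19,376,957.41.
The quoted forward undervalues CNY, so borrow CNY, convert to CHF at spot, deposit the CHF at 5.43%, and buy CNY forward at 0.09983 to cover the loan.
Arbitrage profit = |19,043,050.35 − 19,376,957.41| = CHF 333,907.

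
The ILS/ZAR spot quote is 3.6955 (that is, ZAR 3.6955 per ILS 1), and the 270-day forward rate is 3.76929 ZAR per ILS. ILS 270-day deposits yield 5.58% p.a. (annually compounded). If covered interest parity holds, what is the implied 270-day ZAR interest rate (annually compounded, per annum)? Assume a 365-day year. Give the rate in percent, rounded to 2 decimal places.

8.44%

T = 270/365 years.
By CIP, F/S equals the ZAR-to-ILS growth ratio: 3.76929/3.6955 = 1.0199675.
The ILS side grows by (1 + 0.0558)^(270/365) = 1.0409838.
So the ZAR growth factor = 1.0617696.
r = 1.0617696^(365/270) − 1 = 0.084399 → 8.44%.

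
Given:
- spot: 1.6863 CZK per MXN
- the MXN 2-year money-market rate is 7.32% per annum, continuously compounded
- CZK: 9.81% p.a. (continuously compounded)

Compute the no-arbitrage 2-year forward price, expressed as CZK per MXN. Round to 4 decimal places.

T = 2 years.
CZK accumulates by e^(0.0981×2) = 1.2167702.
Growth of 1 MXN over T: e^(0.0732×2) = 1.1576592.
CIP: F = S · (grow CZK)/(grow MXN) = 1.6863 × 1.2167702/1.1576592 = 1.772404 CZK per MXN.

1.7724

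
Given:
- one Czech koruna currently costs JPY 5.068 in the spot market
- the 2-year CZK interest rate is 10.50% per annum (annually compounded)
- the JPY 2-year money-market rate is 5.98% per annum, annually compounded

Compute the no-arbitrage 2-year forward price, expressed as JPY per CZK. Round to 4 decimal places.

4.6619

T = 2 years.
JPY accumulates by (1 + 0.0598)^2 = 1.123176.
CZK accumulates by (1 + 0.1050)^2 = 1.221025.
CIP: F = S · (grow JPY)/(grow CZK) = 5.068 × 1.123176/1.221025 = 4.661867 JPY per CZK.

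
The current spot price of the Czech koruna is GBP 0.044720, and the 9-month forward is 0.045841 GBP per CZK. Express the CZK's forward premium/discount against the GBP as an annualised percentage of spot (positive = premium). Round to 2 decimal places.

T = 9/12 years.
CZK trades forward at +2.50671% vs spot over the period.
Annualise by dividing by T: 0.0250671 / (9/12) = 0.033423 → 3.34%.

+3.34%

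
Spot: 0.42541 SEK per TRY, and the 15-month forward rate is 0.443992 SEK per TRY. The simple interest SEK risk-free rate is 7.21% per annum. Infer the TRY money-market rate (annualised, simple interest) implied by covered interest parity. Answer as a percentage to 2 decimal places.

3.56%

T = 15/12 years.
By CIP, F/S equals the SEK-to-TRY growth ratio: 0.443992/0.42541 = 1.0436802.
The SEK side grows by 1 + 0.0721×15/12 = 1.090125.
Hence g_TRY = 1.044501.
r = (1.044501 − 1)/(15/12) = 0.035601 → 3.56%.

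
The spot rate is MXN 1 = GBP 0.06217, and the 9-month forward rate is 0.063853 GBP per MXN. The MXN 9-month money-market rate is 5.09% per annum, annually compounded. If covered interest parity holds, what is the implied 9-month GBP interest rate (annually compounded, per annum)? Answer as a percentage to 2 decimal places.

8.90%

T = 9/12 years.
F/S = 0.063853/0.06217 = 1.0270709 = (growth of GBP) / (growth of MXN).
The MXN side grows by (1 + 0.0509)^(9/12) = 1.0379371.
Hence g_GBP = 1.066035.
r = 1.066035^(12/9) − 1 = 0.089002 → 8.90%.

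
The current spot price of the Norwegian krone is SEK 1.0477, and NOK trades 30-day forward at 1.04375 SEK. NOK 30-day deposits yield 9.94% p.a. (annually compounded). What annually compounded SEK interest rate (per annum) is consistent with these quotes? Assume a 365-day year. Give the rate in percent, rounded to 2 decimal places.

5.00%

T = 30/365 years.
By CIP, F/S equals the SEK-to-NOK growth ratio: 1.04375/1.0477 = 0.9962298.
NOK growth factor: (1 + 0.0994)^(30/365) = 1.0078193.
So the SEK growth factor = 1.0040196.
r = 1.0040196^(365/30) − 1 = 0.050018 → 5.00%.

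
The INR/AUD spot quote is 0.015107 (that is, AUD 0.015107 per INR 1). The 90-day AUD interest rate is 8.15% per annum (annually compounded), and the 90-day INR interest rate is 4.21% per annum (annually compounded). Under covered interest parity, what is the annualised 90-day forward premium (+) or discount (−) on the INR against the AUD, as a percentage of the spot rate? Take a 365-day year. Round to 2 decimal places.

T = 90/365 years.
CIP forward (AUD per INR) = 0.015107 × 1.0195067/1.0102201 = 0.015245873.
(F − S)/S ÷ T = (0.015245873 − 0.015107)/0.015107/(90/365) = 0.037281 → 3.73%.

+3.73%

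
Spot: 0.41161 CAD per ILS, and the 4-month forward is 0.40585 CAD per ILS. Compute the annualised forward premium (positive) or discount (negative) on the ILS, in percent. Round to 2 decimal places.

-4.20%

T = 4/12 years.
(F − S)/S = (0.40585 − 0.41161)/0.41161 = -0.0139938.
Per annum: -0.0139938 / (4/12) = -0.041981 = -4.20%.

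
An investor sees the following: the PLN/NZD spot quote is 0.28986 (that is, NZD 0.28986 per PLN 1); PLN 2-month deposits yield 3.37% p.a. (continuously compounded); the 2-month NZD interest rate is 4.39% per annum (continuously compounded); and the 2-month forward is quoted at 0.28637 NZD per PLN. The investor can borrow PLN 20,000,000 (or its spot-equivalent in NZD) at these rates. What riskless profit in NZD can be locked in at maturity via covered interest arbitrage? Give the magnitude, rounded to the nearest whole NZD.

T = 2/12 years.
Invest the PLN and cover forward: 20,000,000 × 1.00563247 × 0.28637 = NZD 5,759,659.41.
Convert at spot and invest in NZD: 20,000,000 × 0.28986 × 1.007343499 = NZD 5,839,771.73.
The quoted forward undervalues PLN, so borrow PLN, convert to NZD at spot, deposit the NZD at 4.39%, and buy PLN forward at 0.28637 to cover the loan.
Arbitrage profit = |5,759,659.41 − 5,839,771.73| = NZD 80,112.

NZD 80,112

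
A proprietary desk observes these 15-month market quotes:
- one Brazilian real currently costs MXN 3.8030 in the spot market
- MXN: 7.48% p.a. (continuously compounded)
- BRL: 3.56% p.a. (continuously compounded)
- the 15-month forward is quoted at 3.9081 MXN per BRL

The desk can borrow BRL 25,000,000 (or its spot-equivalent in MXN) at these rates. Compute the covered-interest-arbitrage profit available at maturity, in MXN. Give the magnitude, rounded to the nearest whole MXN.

T = 15/12 years.
Invest the BRL and cover forward: 25,000,000 × 1.0455049767 × 3.9081 = MXN 102,148,449.99.
Convert at spot and invest in MXN: 25,000,000 × 3.8030 × 1.0980106033 = MXN 104,393,358.11.
The quoted forward undervalues BRL, so borrow BRL, convert to MXN at spot, deposit the MXN at 7.48%, and buy BRL forward at 3.9081 to cover the loan.
Arbitrage profit = |102,148,449.99 − 104,393,358.11| = MXN 2,244,908.

MXN 2,244,908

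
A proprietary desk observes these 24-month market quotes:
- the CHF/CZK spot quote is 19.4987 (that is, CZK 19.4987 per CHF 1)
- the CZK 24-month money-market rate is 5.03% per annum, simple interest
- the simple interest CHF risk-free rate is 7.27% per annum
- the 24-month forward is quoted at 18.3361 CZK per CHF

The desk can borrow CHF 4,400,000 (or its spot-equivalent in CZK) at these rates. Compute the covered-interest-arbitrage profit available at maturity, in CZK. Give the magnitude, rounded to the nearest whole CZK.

CZK 2,015,641

T = 2 years.
Route A — deposit CHF, sell forward: 4,400,000 × 1.145400 × 18.3361 = CZK 92,409,543.34.
Route B — convert at spot, deposit CZK: 4,400,000 × 19.4987 × 1.100600 = CZK 94,425,184.57.
The quoted forward undervalues CHF, so borrow CHF, convert to CZK at spot, deposit the CZK at 5.03%, and buy CHF forward at 18.3361 to cover the loan.
Arbitrage profit = |92,409,543.34 − 94,425,184.57| = CZK 2,015,641.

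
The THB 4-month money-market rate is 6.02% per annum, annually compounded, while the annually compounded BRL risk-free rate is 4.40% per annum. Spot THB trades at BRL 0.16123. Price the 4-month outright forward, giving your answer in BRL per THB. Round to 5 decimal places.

T = 4/12 years.
Growth of 1 BRL over T: (1 + 0.0440)^(4/12) = 1.0144567.
Growth of 1 THB over T: (1 + 0.0602)^(4/12) = 1.0196769.
CIP: F = S · (grow BRL)/(grow THB) = 0.16123 × 1.0144567/1.0196769 = 0.1604046 BRL per THB.

0.16040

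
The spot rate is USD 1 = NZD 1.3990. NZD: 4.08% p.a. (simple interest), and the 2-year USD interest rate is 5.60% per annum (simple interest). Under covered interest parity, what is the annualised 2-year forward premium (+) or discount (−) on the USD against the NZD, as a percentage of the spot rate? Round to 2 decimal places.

-1.37%

T = 2 years.
No-arbitrage forward: 1.399 × 1.081600 / 1.112000 = 1.3607540 NZD/USD.
Annualised premium = (F − S)/S × (1/T) = (1.3607540 − 1.399)/1.399 ÷ 2 = -1.37%.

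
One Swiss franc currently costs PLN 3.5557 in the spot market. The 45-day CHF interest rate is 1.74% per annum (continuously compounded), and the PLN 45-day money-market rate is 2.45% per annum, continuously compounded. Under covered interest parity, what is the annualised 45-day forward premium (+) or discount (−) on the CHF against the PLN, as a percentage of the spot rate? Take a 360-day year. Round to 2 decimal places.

T = 45/360 years.
F = S · g_PLN/g_CHF = 3.5557 × 1.0030672/1.0021774 = 3.5588570.
(F − S)/S ÷ T = (3.5588570 − 3.5557)/3.5557/(45/360) = 0.007103 → 0.71%.

+0.71%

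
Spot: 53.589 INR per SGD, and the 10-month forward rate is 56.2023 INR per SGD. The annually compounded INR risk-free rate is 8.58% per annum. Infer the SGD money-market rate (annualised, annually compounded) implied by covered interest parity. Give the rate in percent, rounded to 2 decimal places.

T = 10/12 years.
CIP gives F = S · g_INR/g_SGD, so g_INR/g_SGD = 56.2023/53.589 = 1.0487656.
The INR side grows by (1 + 0.0858)^(10/12) = 1.0710051.
That pins the SGD growth at 1.0212054.
Annualise: 1.0212054^(12/10) − 1 = 0.025500 = 2.55%.

2.55%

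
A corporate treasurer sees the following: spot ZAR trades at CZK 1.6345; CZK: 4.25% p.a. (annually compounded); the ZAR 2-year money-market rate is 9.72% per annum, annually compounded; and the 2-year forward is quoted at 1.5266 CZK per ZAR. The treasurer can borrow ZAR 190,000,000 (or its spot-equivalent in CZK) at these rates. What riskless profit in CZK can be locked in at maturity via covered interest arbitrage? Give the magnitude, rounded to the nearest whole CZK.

T = 2 years.
Route A — deposit ZAR, sell forward: 190,000,000 × 1.20384784 × 1.5266 = CZK 349,180,881.38.
Route B — convert at spot, deposit CZK: 190,000,000 × 1.6345 × 1.08680625 = CZK 337,513,114.97.
The quoted forward overvalues ZAR, so borrow CZK, buy ZAR at spot, deposit the ZAR at 9.72%, and sell the proceeds forward at 1.5266.
Profit = 349,180,881.38 − 337,513,114.97 = CZK 11,667,766.

CZK 11,667,766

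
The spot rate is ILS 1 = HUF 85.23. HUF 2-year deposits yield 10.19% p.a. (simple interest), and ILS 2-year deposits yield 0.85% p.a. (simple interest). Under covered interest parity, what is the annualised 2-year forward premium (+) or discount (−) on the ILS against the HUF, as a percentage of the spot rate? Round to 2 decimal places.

+9.18%

T = 2 years.
F = S · g_HUF/g_ILS = 85.23 × 1.203800/1.017000 = 100.88483.
Annualised premium = (F − S)/S × (1/T) = (100.88483 − 85.23)/85.23 ÷ 2 = 9.18%.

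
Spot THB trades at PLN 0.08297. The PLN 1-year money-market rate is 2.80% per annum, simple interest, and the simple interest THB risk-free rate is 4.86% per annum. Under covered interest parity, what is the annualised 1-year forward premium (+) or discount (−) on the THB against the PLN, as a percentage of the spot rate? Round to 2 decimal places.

-1.96%

T = 1 year.
CIP forward (PLN per THB) = 0.08297 × 1.028000/1.048600 = 0.08134003.
Annualised premium = (F − S)/S × (1/T) = (0.08134003 − 0.08297)/0.08297 ÷ 1 = -1.96%.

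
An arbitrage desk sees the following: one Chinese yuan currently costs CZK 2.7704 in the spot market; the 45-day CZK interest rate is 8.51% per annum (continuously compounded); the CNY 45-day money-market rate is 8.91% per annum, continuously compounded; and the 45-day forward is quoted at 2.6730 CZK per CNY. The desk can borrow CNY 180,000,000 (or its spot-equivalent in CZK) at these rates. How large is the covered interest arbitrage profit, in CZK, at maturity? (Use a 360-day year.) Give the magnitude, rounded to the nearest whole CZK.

CZK 17,476,289

T = 45/360 years.
Invest the CNY and cover forward: 180,000,000 × 1.01119975285 × 2.6730 = CZK 486,528,649.09.
Convert at spot and invest in CZK: 180,000,000 × 2.7704 × 1.01069427935 = CZK 504,004,937.67.
The quoted forward undervalues CNY, so borrow CNY, convert to CZK at spot, deposit the CZK at 8.51%, and buy CNY forward at 2.6730 to cover the loan.
Profit = 504,004,937.67 − 486,528,649.09 = CZK 17,476,289.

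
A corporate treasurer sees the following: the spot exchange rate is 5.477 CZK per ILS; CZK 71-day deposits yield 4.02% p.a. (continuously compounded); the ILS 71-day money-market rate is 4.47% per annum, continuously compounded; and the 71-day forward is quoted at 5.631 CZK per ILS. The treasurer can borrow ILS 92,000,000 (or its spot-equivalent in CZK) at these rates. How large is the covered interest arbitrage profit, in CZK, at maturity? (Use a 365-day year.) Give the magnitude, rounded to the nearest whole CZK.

T = 71/365 years.
Keep in ILS, deliver into the forward: 92,000,000·1.0087329804·5.631 = CZK 522,576,137.96.
Swap to CZK now, deposit: 92,000,000·5.477·1.00785037993 = CZK 507,839,680.84.
The quoted forward overvalues ILS, so borrow CZK, buy ILS at spot, deposit the ILS at 4.47%, and sell the proceeds forward at 5.631.
Profit = 522,576,137.96 − 507,839,680.84 = CZK 14,736,457.

CZK 14,736,457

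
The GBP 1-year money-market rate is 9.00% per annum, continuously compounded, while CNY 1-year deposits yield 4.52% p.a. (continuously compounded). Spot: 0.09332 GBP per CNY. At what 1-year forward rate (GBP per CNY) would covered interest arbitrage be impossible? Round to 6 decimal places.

0.097596

T = 1 year.
GBP accumulates by e^(0.0900×1) = 1.0941743.
Growth of 1 CNY over T: e^(0.0452×1) = 1.0462371.
So F = 0.09332 × 1.0941743 / 1.0462371 = 0.09759580 (GBP/CNY).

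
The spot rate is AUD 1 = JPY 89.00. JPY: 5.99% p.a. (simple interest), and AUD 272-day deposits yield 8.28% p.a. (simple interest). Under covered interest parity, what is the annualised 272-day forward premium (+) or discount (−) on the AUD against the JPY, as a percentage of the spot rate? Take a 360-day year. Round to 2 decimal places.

T = 272/360 years.
No-arbitrage forward: 89.0 × 1.0452578 / 1.062560 = 87.55077 JPY/AUD.
(F − S)/S ÷ T = (87.55077 − 89.0)/89.0/(272/360) = -0.021552 → -2.16%.

-2.16%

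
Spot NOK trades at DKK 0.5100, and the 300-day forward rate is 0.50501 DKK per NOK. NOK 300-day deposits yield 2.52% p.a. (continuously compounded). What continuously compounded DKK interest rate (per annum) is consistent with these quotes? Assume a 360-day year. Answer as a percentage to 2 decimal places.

T = 300/360 years.
By CIP, F/S equals the DKK-to-NOK growth ratio: 0.50501/0.51 = 0.9902157.
NOK growth factor: e^(0.0252×300/360) = 1.0212221.
That pins the DKK growth at 1.0112302.
Take logs: ln 1.0112302 / (300/360) = 0.013401, so 1.34%.

1.34%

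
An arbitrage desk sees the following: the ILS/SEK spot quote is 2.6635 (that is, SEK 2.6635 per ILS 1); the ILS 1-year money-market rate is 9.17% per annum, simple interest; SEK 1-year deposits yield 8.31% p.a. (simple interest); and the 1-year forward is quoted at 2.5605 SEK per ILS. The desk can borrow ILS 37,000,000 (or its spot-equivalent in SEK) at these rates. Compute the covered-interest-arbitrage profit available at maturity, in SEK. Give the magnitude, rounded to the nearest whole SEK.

SEK 3,312,943

T = 1 year.
Route A — deposit ILS, sell forward: 37,000,000 × 1.091700 × 2.5605 = SEK 103,426,020.45.
Route B — convert at spot, deposit SEK: 37,000,000 × 2.6635 × 1.083100 = SEK 106,738,963.45.
The quoted forward undervalues ILS, so borrow ILS, convert to SEK at spot, deposit the SEK at 8.31%, and buy ILS forward at 2.5605 to cover the loan.
The gap between the two covered legs is SEK 3,312,943.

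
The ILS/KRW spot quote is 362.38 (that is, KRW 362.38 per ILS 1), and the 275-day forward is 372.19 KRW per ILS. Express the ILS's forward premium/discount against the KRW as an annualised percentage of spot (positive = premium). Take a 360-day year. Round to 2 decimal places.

+3.54%

T = 275/360 years.
Period premium: (372.19 − 362.38)/362.38 = 0.0270710.
×(1/T) gives 3.54% p.a.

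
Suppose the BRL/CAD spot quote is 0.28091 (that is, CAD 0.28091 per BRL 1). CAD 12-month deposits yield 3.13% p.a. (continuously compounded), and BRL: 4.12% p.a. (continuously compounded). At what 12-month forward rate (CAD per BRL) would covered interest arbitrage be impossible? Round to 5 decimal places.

T = 1 year.
CAD accumulates by e^(0.0313×1) = 1.031795.
BRL accumulates by e^(0.0412×1) = 1.0420605.
Forward (CAD per BRL) = 0.28091 × 1.031795 / 1.0420605 = 0.2781427.

0.27814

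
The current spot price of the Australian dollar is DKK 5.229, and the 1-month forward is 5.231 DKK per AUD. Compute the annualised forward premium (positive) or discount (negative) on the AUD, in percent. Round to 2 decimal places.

+0.46%

T = 1/12 years.
(F − S)/S = (5.231 − 5.229)/5.229 = 0.0003825.
Per annum: 0.0003825 / (1/12) = 0.004590 = 0.46%.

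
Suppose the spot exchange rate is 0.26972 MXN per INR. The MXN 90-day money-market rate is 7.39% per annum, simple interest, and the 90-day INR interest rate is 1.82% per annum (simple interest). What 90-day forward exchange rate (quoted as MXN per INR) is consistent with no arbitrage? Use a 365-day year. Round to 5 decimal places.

T = 90/365 years.
MXN growth factor: 1 + 0.0739×90/365 = 1.0182219.
Growth of 1 INR over T: 1 + 0.0182×90/365 = 1.0044877.
Forward (MXN per INR) = 0.26972 × 1.0182219 / 1.0044877 = 0.2734078.

0.27341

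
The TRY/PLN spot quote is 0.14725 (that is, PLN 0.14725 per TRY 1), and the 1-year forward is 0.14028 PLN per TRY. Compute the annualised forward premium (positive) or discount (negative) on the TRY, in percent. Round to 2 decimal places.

-4.73%

T = 1 year.
Period premium: (0.14028 − 0.14725)/0.14725 = -0.0473345.
×(1/T) gives -4.73% p.a.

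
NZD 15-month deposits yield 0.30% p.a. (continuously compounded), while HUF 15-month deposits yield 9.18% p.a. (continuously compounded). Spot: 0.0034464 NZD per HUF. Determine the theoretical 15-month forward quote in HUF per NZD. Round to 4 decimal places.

324.2209

T = 15/12 years.
Growth of 1 NZD over T: e^(0.0030×15/12) = 1.00375704.
Growth of 1 HUF over T: e^(0.0918×15/12) = 1.121593004.
So F = 0.0034464 × 1.00375704 / 1.121593004 = 0.00308431690 (NZD/HUF).
Quoted the other way: 1/0.00308431690 = 324.2209 HUF per NZD.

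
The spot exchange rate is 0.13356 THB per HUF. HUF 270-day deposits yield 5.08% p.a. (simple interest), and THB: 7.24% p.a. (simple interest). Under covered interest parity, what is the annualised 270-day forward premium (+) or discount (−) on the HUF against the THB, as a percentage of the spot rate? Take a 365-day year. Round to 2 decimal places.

+2.08%

T = 270/365 years.
CIP forward (THB per HUF) = 0.13356 × 1.0535562/1.0375781 = 0.13561675.
(F − S)/S ÷ T = (0.13561675 − 0.13356)/0.13356/(270/365) = 0.020818 → 2.08%.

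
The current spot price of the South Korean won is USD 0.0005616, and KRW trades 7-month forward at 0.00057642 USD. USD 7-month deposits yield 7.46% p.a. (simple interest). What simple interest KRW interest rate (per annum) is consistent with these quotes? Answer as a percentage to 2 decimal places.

2.86%

T = 7/12 years.
F/S = 0.00057642/0.0005616 = 1.0263889 = (growth of USD) / (growth of KRW).
The USD side grows by 1 + 0.0746×7/12 = 1.0435167.
That pins the KRW growth at 1.0166874.
r = (1.0166874 − 1)/(7/12) = 0.028607 → 2.86%.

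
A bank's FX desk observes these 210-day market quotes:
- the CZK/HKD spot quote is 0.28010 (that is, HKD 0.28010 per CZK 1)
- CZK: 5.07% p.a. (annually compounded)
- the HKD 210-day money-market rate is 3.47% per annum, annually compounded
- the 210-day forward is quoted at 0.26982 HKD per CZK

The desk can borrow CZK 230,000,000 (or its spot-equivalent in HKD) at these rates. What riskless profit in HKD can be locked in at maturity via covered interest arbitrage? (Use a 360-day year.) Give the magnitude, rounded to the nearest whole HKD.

T = 210/360 years.
Route A — deposit CZK, sell forward: 230,000,000 × 1.0292698717 × 0.26982 = HKD 63,875,047.26.
Route B — convert at spot, deposit HKD: 230,000,000 × 0.28010 × 1.020097685 = HKD 65,717,753.16.
The quoted forward undervalues CZK, so borrow CZK, convert to HKD at spot, deposit the HKD at 3.47%, and buy CZK forward at 0.26982 to cover the loan.
Profit = 65,717,753.16 − 63,875,047.26 = HKD 1,842,706.

HKD 1,842,706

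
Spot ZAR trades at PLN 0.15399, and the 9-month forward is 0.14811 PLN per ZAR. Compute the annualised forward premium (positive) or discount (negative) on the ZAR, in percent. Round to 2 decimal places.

-5.09%

T = 9/12 years.
ZAR trades forward at -3.81843% vs spot over the period.
Annualise by dividing by T: -0.0381843 / (9/12) = -0.050912 → -5.09%.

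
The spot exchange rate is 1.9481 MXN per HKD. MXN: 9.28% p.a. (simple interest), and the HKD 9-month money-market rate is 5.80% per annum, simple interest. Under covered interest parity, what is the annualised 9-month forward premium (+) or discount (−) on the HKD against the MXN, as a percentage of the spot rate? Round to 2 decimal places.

+3.33%

T = 9/12 years.
No-arbitrage forward: 1.9481 × 1.069600 / 1.043500 = 1.9968258 MXN/HKD.
Annualised premium = (F − S)/S × (1/T) = (1.9968258 − 1.9481)/1.9481 ÷ (9/12) = 3.33%.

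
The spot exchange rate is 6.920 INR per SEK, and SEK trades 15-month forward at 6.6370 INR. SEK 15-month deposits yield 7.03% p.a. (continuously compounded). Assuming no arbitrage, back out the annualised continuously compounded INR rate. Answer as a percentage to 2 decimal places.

3.69%

T = 15/12 years.
CIP gives F = S · g_INR/g_SEK, so g_INR/g_SEK = 6.637/6.92 = 0.9591040.
The SEK side grows by e^(0.0703×15/12) = 1.0918516.
So the INR growth factor = 1.0471992.
r = ln(1.0471992)/(15/12) = 0.036895 → 3.69%.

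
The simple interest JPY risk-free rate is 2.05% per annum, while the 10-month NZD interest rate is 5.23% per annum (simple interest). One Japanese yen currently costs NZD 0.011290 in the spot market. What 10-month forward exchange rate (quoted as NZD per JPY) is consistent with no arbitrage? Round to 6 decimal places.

T = 10/12 years.
NZD accumulates by 1 + 0.0523×10/12 = 1.0435833.
JPY growth factor: 1 + 0.0205×10/12 = 1.0170833.
Forward (NZD per JPY) = 0.01129 × 1.0435833 / 1.0170833 = 0.01158416.

0.011584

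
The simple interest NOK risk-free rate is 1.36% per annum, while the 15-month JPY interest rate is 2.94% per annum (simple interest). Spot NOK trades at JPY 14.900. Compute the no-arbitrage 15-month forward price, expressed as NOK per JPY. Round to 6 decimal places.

T = 15/12 years.
JPY growth factor: 1 + 0.0294×15/12 = 1.036750.
Growth of 1 NOK over T: 1 + 0.0136×15/12 = 1.017000.
CIP: F = S · (grow JPY)/(grow NOK) = 14.9 × 1.036750/1.017000 = 15.18936 JPY per NOK.
Quoted the other way: 1/15.18936 = 0.065836 NOK per JPY.

0.065836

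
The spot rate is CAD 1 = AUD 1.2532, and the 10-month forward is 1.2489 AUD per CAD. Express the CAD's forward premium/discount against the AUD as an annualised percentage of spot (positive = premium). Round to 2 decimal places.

T = 10/12 years.
CAD trades forward at -0.34312% vs spot over the period.
Annualise by dividing by T: -0.0034312 / (10/12) = -0.004117 → -0.41%.

-0.41%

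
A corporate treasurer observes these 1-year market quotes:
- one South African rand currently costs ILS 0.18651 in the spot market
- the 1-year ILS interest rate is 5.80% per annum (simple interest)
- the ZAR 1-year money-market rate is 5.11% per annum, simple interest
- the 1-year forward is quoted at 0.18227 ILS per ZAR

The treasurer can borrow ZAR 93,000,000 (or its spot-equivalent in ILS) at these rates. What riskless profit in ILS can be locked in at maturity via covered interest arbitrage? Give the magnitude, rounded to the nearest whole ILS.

T = 1 year.
Invest the ZAR and cover forward: 93,000,000 × 1.051100 × 0.18227 = ILS 17,817,311.72.
Convert at spot and invest in ILS: 93,000,000 × 0.18651 × 1.058000 = ILS 18,351,464.94.
The quoted forward undervalues ZAR, so borrow ZAR, convert to ILS at spot, deposit the ILS at 5.80%, and buy ZAR forward at 0.18227 to cover the loan.
Profit = 18,351,464.94 − 17,817,311.72 = ILS 534,153.

ILS 534,153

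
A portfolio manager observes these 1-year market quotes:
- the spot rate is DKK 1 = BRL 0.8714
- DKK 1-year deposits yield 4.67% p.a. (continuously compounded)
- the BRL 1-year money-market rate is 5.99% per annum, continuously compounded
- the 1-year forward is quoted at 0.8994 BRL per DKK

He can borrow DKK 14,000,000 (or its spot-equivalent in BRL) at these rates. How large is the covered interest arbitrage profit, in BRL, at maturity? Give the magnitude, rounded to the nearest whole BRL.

BRL 240,889

T = 1 year.
Keep in DKK, deliver into the forward: 14,000,000·1.0478076196·0.8994 = BRL 13,193,574.42.
Swap to BRL now, deposit: 14,000,000·0.8714·1.0617303682 = BRL 12,952,685.80.
The quoted forward overvalues DKK, so borrow BRL, buy DKK at spot, deposit the DKK at 4.67%, and sell the proceeds forward at 0.8994.
The gap between the two covered legs is BRL 240,889.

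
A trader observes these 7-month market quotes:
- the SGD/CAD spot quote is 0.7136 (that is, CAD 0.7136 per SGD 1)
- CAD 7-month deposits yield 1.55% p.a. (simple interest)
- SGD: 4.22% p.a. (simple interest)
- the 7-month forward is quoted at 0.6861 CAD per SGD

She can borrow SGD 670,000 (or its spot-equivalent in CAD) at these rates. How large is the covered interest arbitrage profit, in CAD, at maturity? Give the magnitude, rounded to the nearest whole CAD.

T = 7/12 years.
Invest the SGD and cover forward: 670,000 × 1.02461667 × 0.6861 = CAD 471,002.96.
Convert at spot and invest in CAD: 670,000 × 0.7136 × 1.00904167 = CAD 482,434.93.
The quoted forward undervalues SGD, so borrow SGD, convert to CAD at spot, deposit the CAD at 1.55%, and buy SGD forward at 0.6861 to cover the loan.
Profit = 482,434.93 − 471,002.96 = CAD 11,432.

CAD 11,432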